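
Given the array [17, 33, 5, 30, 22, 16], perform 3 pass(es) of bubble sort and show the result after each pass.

After pass 1: [17, 5, 30, 22, 16, 33] (4 swaps)
After pass 2: [5, 17, 22, 16, 30, 33] (3 swaps)
After pass 3: [5, 17, 16, 22, 30, 33] (1 swaps)
Total swaps: 8


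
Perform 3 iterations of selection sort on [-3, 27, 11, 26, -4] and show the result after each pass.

Pass 1: Select minimum -4 at index 4, swap -> [-4, 27, 11, 26, -3]
Pass 2: Select minimum -3 at index 4, swap -> [-4, -3, 11, 26, 27]
Pass 3: Select minimum 11 at index 2, swap -> [-4, -3, 11, 26, 27]


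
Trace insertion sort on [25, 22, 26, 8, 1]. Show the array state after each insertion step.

First element 25 is already 'sorted'
Insert 22: shifted 1 elements -> [22, 25, 26, 8, 1]
Insert 26: shifted 0 elements -> [22, 25, 26, 8, 1]
Insert 8: shifted 3 elements -> [8, 22, 25, 26, 1]
Insert 1: shifted 4 elements -> [1, 8, 22, 25, 26]


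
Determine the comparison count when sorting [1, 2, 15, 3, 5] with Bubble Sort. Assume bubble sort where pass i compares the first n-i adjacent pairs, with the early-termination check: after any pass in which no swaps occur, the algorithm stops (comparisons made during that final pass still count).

Pass 1: compare adjacent pairs (0,1)..(3,4) = 4 comparison(s), 2 swap(s) -> [1, 2, 3, 5, 15]
Pass 2: compare adjacent pairs (0,1)..(2,3) = 3 comparison(s), 0 swap(s) -> [1, 2, 3, 5, 15]
No swaps in this pass, so bubble sort stops here.
Total comparisons: 4 + 3 = 7


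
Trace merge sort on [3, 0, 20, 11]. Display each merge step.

Divide and conquer:
  Merge [3] + [0] -> [0, 3]
  Merge [20] + [11] -> [11, 20]
  Merge [0, 3] + [11, 20] -> [0, 3, 11, 20]


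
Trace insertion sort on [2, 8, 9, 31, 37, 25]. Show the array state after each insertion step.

First element 2 is already 'sorted'
Insert 8: shifted 0 elements -> [2, 8, 9, 31, 37, 25]
Insert 9: shifted 0 elements -> [2, 8, 9, 31, 37, 25]
Insert 31: shifted 0 elements -> [2, 8, 9, 31, 37, 25]
Insert 37: shifted 0 elements -> [2, 8, 9, 31, 37, 25]
Insert 25: shifted 2 elements -> [2, 8, 9, 25, 31, 37]


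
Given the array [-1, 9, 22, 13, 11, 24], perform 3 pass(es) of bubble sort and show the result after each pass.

After pass 1: [-1, 9, 13, 11, 22, 24] (2 swaps)
After pass 2: [-1, 9, 11, 13, 22, 24] (1 swaps)
After pass 3: [-1, 9, 11, 13, 22, 24] (0 swaps)
Total swaps: 3


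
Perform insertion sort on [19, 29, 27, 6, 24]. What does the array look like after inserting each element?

First element 19 is already 'sorted'
Insert 29: shifted 0 elements -> [19, 29, 27, 6, 24]
Insert 27: shifted 1 elements -> [19, 27, 29, 6, 24]
Insert 6: shifted 3 elements -> [6, 19, 27, 29, 24]
Insert 24: shifted 2 elements -> [6, 19, 24, 27, 29]


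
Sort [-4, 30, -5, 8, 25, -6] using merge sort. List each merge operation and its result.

Divide and conquer:
  Merge [30] + [-5] -> [-5, 30]
  Merge [-4] + [-5, 30] -> [-5, -4, 30]
  Merge [25] + [-6] -> [-6, 25]
  Merge [8] + [-6, 25] -> [-6, 8, 25]
  Merge [-5, -4, 30] + [-6, 8, 25] -> [-6, -5, -4, 8, 25, 30]


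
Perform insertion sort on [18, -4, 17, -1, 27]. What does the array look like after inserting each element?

First element 18 is already 'sorted'
Insert -4: shifted 1 elements -> [-4, 18, 17, -1, 27]
Insert 17: shifted 1 elements -> [-4, 17, 18, -1, 27]
Insert -1: shifted 2 elements -> [-4, -1, 17, 18, 27]
Insert 27: shifted 0 elements -> [-4, -1, 17, 18, 27]


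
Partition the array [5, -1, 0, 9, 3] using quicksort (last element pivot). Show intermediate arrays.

Partition 1: pivot=3 at index 2 -> [-1, 0, 3, 9, 5]
Partition 2: pivot=0 at index 1 -> [-1, 0, 3, 9, 5]
Partition 3: pivot=5 at index 3 -> [-1, 0, 3, 5, 9]


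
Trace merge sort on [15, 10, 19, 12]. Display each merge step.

Divide and conquer:
  Merge [15] + [10] -> [10, 15]
  Merge [19] + [12] -> [12, 19]
  Merge [10, 15] + [12, 19] -> [10, 12, 15, 19]


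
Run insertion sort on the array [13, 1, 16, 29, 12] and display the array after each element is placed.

First element 13 is already 'sorted'
Insert 1: shifted 1 elements -> [1, 13, 16, 29, 12]
Insert 16: shifted 0 elements -> [1, 13, 16, 29, 12]
Insert 29: shifted 0 elements -> [1, 13, 16, 29, 12]
Insert 12: shifted 3 elements -> [1, 12, 13, 16, 29]


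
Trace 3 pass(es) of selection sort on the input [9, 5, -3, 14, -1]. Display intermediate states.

Pass 1: Select minimum -3 at index 2, swap -> [-3, 5, 9, 14, -1]
Pass 2: Select minimum -1 at index 4, swap -> [-3, -1, 9, 14, 5]
Pass 3: Select minimum 5 at index 4, swap -> [-3, -1, 5, 14, 9]


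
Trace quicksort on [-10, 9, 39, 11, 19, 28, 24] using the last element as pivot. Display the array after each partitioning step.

Partition 1: pivot=24 at index 4 -> [-10, 9, 11, 19, 24, 28, 39]
Partition 2: pivot=19 at index 3 -> [-10, 9, 11, 19, 24, 28, 39]
Partition 3: pivot=11 at index 2 -> [-10, 9, 11, 19, 24, 28, 39]
Partition 4: pivot=9 at index 1 -> [-10, 9, 11, 19, 24, 28, 39]
Partition 5: pivot=39 at index 6 -> [-10, 9, 11, 19, 24, 28, 39]


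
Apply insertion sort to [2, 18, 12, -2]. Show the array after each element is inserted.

First element 2 is already 'sorted'
Insert 18: shifted 0 elements -> [2, 18, 12, -2]
Insert 12: shifted 1 elements -> [2, 12, 18, -2]
Insert -2: shifted 3 elements -> [-2, 2, 12, 18]


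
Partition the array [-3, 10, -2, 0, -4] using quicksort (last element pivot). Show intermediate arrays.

Partition 1: pivot=-4 at index 0 -> [-4, 10, -2, 0, -3]
Partition 2: pivot=-3 at index 1 -> [-4, -3, -2, 0, 10]
Partition 3: pivot=10 at index 4 -> [-4, -3, -2, 0, 10]
Partition 4: pivot=0 at index 3 -> [-4, -3, -2, 0, 10]


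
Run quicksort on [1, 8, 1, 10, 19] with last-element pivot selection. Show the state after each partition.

Partition 1: pivot=19 at index 4 -> [1, 8, 1, 10, 19]
Partition 2: pivot=10 at index 3 -> [1, 8, 1, 10, 19]
Partition 3: pivot=1 at index 1 -> [1, 1, 8, 10, 19]


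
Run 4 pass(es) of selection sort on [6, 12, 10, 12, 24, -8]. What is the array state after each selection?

Pass 1: Select minimum -8 at index 5, swap -> [-8, 12, 10, 12, 24, 6]
Pass 2: Select minimum 6 at index 5, swap -> [-8, 6, 10, 12, 24, 12]
Pass 3: Select minimum 10 at index 2, swap -> [-8, 6, 10, 12, 24, 12]
Pass 4: Select minimum 12 at index 3, swap -> [-8, 6, 10, 12, 24, 12]


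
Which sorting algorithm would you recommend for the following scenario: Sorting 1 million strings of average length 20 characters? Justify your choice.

Best choice: MSD radix sort or Mergesort
Reason: MSD radix sort is a non-comparison sort that buckets the strings by successive character positions, running in time proportional to the total number of characters examined rather than O(n log n) string comparisons; mergesort is a stable O(n log n)-comparison alternative that works for arbitrary variable-length keys


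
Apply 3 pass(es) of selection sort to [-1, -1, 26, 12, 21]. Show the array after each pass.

Pass 1: Select minimum -1 at index 0, swap -> [-1, -1, 26, 12, 21]
Pass 2: Select minimum -1 at index 1, swap -> [-1, -1, 26, 12, 21]
Pass 3: Select minimum 12 at index 3, swap -> [-1, -1, 12, 26, 21]


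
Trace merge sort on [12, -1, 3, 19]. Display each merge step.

Divide and conquer:
  Merge [12] + [-1] -> [-1, 12]
  Merge [3] + [19] -> [3, 19]
  Merge [-1, 12] + [3, 19] -> [-1, 3, 12, 19]


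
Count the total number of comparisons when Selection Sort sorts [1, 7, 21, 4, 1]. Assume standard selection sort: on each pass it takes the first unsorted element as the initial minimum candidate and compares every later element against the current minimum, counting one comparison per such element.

Pass 1: scan indices 1..4 for the minimum = 4 comparison(s); min is 1, place at index 0 -> [1, 7, 21, 4, 1]
Pass 2: scan indices 2..4 for the minimum = 3 comparison(s); min is 1, place at index 1 -> [1, 1, 21, 4, 7]
Pass 3: scan indices 3..4 for the minimum = 2 comparison(s); min is 4, place at index 2 -> [1, 1, 4, 21, 7]
Pass 4: scan indices 4..4 for the minimum = 1 comparison(s); min is 7, place at index 3 -> [1, 1, 4, 7, 21]
Selection sort always scans the whole unsorted suffix, so the count is (n-1) + (n-2) + ... + 1 = n(n-1)/2 = 5*4/2 = 10 regardless of the input order.
Total comparisons: 4 + 3 + 2 + 1 = 10


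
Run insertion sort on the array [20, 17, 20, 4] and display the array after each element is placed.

First element 20 is already 'sorted'
Insert 17: shifted 1 elements -> [17, 20, 20, 4]
Insert 20: shifted 0 elements -> [17, 20, 20, 4]
Insert 4: shifted 3 elements -> [4, 17, 20, 20]


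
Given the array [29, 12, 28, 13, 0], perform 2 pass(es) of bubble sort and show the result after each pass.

After pass 1: [12, 28, 13, 0, 29] (4 swaps)
After pass 2: [12, 13, 0, 28, 29] (2 swaps)
Total swaps: 6


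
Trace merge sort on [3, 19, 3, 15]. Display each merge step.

Divide and conquer:
  Merge [3] + [19] -> [3, 19]
  Merge [3] + [15] -> [3, 15]
  Merge [3, 19] + [3, 15] -> [3, 3, 15, 19]


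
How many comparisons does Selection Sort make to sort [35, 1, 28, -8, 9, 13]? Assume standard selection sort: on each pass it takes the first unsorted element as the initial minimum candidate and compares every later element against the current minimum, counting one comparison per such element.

Pass 1: scan indices 1..5 for the minimum = 5 comparison(s); min is -8, place at index 0 -> [-8, 1, 28, 35, 9, 13]
Pass 2: scan indices 2..5 for the minimum = 4 comparison(s); min is 1, place at index 1 -> [-8, 1, 28, 35, 9, 13]
Pass 3: scan indices 3..5 for the minimum = 3 comparison(s); min is 9, place at index 2 -> [-8, 1, 9, 35, 28, 13]
Pass 4: scan indices 4..5 for the minimum = 2 comparison(s); min is 13, place at index 3 -> [-8, 1, 9, 13, 28, 35]
Pass 5: scan indices 5..5 for the minimum = 1 comparison(s); min is 28, place at index 4 -> [-8, 1, 9, 13, 28, 35]
Selection sort always scans the whole unsorted suffix, so the count is (n-1) + (n-2) + ... + 1 = n(n-1)/2 = 6*5/2 = 15 regardless of the input order.
Total comparisons: 5 + 4 + 3 + 2 + 1 = 15


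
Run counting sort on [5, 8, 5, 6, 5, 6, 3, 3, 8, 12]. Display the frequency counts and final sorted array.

Count array: [0, 0, 0, 2, 0, 3, 2, 0, 2, 0, 0, 0, 1]
(count[i] = number of elements equal to i)
Cumulative count: [0, 0, 0, 2, 2, 5, 7, 7, 9, 9, 9, 9, 10]
Sorted: [3, 3, 5, 5, 5, 6, 6, 8, 8, 12]


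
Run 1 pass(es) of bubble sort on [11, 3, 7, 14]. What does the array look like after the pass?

After pass 1: [3, 7, 11, 14] (2 swaps)
Total swaps: 2


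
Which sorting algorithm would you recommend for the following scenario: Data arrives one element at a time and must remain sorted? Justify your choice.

Best choice: Insertion sort
Reason: Insertion sort naturally handles online/streaming input by inserting each new element into sorted position


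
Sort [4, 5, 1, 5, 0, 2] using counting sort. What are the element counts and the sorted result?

Count array: [1, 1, 1, 0, 1, 2]
(count[i] = number of elements equal to i)
Cumulative count: [1, 2, 3, 3, 4, 6]
Sorted: [0, 1, 2, 4, 5, 5]


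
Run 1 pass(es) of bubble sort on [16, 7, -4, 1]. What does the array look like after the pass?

After pass 1: [7, -4, 1, 16] (3 swaps)
Total swaps: 3


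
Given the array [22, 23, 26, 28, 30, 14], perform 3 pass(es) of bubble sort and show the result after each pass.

After pass 1: [22, 23, 26, 28, 14, 30] (1 swaps)
After pass 2: [22, 23, 26, 14, 28, 30] (1 swaps)
After pass 3: [22, 23, 14, 26, 28, 30] (1 swaps)
Total swaps: 3


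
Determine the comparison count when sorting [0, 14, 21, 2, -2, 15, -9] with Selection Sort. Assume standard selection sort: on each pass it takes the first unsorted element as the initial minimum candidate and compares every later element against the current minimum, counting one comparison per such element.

Pass 1: scan indices 1..6 for the minimum = 6 comparison(s); min is -9, place at index 0 -> [-9, 14, 21, 2, -2, 15, 0]
Pass 2: scan indices 2..6 for the minimum = 5 comparison(s); min is -2, place at index 1 -> [-9, -2, 21, 2, 14, 15, 0]
Pass 3: scan indices 3..6 for the minimum = 4 comparison(s); min is 0, place at index 2 -> [-9, -2, 0, 2, 14, 15, 21]
Pass 4: scan indices 4..6 for the minimum = 3 comparison(s); min is 2, place at index 3 -> [-9, -2, 0, 2, 14, 15, 21]
Pass 5: scan indices 5..6 for the minimum = 2 comparison(s); min is 14, place at index 4 -> [-9, -2, 0, 2, 14, 15, 21]
Pass 6: scan indices 6..6 for the minimum = 1 comparison(s); min is 15, place at index 5 -> [-9, -2, 0, 2, 14, 15, 21]
Selection sort always scans the whole unsorted suffix, so the count is (n-1) + (n-2) + ... + 1 = n(n-1)/2 = 7*6/2 = 21 regardless of the input order.
Total comparisons: 6 + 5 + 4 + 3 + 2 + 1 = 21


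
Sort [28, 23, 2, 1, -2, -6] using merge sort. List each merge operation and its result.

Divide and conquer:
  Merge [23] + [2] -> [2, 23]
  Merge [28] + [2, 23] -> [2, 23, 28]
  Merge [-2] + [-6] -> [-6, -2]
  Merge [1] + [-6, -2] -> [-6, -2, 1]
  Merge [2, 23, 28] + [-6, -2, 1] -> [-6, -2, 1, 2, 23, 28]


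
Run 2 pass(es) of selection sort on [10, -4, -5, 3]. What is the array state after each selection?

Pass 1: Select minimum -5 at index 2, swap -> [-5, -4, 10, 3]
Pass 2: Select minimum -4 at index 1, swap -> [-5, -4, 10, 3]


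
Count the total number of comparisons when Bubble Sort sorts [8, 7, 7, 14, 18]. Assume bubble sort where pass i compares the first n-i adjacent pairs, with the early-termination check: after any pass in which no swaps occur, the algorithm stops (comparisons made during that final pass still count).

Pass 1: compare adjacent pairs (0,1)..(3,4) = 4 comparison(s), 2 swap(s) -> [7, 7, 8, 14, 18]
Pass 2: compare adjacent pairs (0,1)..(2,3) = 3 comparison(s), 0 swap(s) -> [7, 7, 8, 14, 18]
No swaps in this pass, so bubble sort stops here.
Total comparisons: 4 + 3 = 7


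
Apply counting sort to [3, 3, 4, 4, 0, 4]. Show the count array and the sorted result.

Count array: [1, 0, 0, 2, 3]
(count[i] = number of elements equal to i)
Cumulative count: [1, 1, 1, 3, 6]
Sorted: [0, 3, 3, 4, 4, 4]


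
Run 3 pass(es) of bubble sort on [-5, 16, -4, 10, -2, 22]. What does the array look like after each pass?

After pass 1: [-5, -4, 10, -2, 16, 22] (3 swaps)
After pass 2: [-5, -4, -2, 10, 16, 22] (1 swaps)
After pass 3: [-5, -4, -2, 10, 16, 22] (0 swaps)
Total swaps: 4


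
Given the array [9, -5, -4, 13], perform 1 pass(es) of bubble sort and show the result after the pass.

After pass 1: [-5, -4, 9, 13] (2 swaps)
Total swaps: 2


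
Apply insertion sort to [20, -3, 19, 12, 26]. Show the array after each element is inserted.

First element 20 is already 'sorted'
Insert -3: shifted 1 elements -> [-3, 20, 19, 12, 26]
Insert 19: shifted 1 elements -> [-3, 19, 20, 12, 26]
Insert 12: shifted 2 elements -> [-3, 12, 19, 20, 26]
Insert 26: shifted 0 elements -> [-3, 12, 19, 20, 26]


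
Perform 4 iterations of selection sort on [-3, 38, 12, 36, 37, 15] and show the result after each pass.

Pass 1: Select minimum -3 at index 0, swap -> [-3, 38, 12, 36, 37, 15]
Pass 2: Select minimum 12 at index 2, swap -> [-3, 12, 38, 36, 37, 15]
Pass 3: Select minimum 15 at index 5, swap -> [-3, 12, 15, 36, 37, 38]
Pass 4: Select minimum 36 at index 3, swap -> [-3, 12, 15, 36, 37, 38]


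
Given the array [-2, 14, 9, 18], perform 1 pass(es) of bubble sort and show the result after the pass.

After pass 1: [-2, 9, 14, 18] (1 swaps)
Total swaps: 1


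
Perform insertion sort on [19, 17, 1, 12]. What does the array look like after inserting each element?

First element 19 is already 'sorted'
Insert 17: shifted 1 elements -> [17, 19, 1, 12]
Insert 1: shifted 2 elements -> [1, 17, 19, 12]
Insert 12: shifted 2 elements -> [1, 12, 17, 19]


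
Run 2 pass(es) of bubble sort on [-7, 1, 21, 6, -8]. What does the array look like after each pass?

After pass 1: [-7, 1, 6, -8, 21] (2 swaps)
After pass 2: [-7, 1, -8, 6, 21] (1 swaps)
Total swaps: 3


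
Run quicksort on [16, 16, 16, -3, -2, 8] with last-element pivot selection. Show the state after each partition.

Partition 1: pivot=8 at index 2 -> [-3, -2, 8, 16, 16, 16]
Partition 2: pivot=-2 at index 1 -> [-3, -2, 8, 16, 16, 16]
Partition 3: pivot=16 at index 5 -> [-3, -2, 8, 16, 16, 16]
Partition 4: pivot=16 at index 4 -> [-3, -2, 8, 16, 16, 16]


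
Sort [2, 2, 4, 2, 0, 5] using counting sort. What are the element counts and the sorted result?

Count array: [1, 0, 3, 0, 1, 1]
(count[i] = number of elements equal to i)
Cumulative count: [1, 1, 4, 4, 5, 6]
Sorted: [0, 2, 2, 2, 4, 5]


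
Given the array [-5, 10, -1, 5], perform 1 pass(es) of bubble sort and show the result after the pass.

After pass 1: [-5, -1, 5, 10] (2 swaps)
Total swaps: 2


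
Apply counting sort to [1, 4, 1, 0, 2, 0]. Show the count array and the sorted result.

Count array: [2, 2, 1, 0, 1]
(count[i] = number of elements equal to i)
Cumulative count: [2, 4, 5, 5, 6]
Sorted: [0, 0, 1, 1, 2, 4]


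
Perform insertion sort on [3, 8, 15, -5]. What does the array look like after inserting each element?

First element 3 is already 'sorted'
Insert 8: shifted 0 elements -> [3, 8, 15, -5]
Insert 15: shifted 0 elements -> [3, 8, 15, -5]
Insert -5: shifted 3 elements -> [-5, 3, 8, 15]


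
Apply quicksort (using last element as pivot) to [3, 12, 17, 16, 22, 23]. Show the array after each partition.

Partition 1: pivot=23 at index 5 -> [3, 12, 17, 16, 22, 23]
Partition 2: pivot=22 at index 4 -> [3, 12, 17, 16, 22, 23]
Partition 3: pivot=16 at index 2 -> [3, 12, 16, 17, 22, 23]
Partition 4: pivot=12 at index 1 -> [3, 12, 16, 17, 22, 23]


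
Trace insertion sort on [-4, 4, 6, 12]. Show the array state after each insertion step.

First element -4 is already 'sorted'
Insert 4: shifted 0 elements -> [-4, 4, 6, 12]
Insert 6: shifted 0 elements -> [-4, 4, 6, 12]
Insert 12: shifted 0 elements -> [-4, 4, 6, 12]


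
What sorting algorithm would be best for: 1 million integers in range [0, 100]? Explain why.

Best choice: Counting sort
Reason: O(n + k) where k=100 is small; linear time beats O(n log n)


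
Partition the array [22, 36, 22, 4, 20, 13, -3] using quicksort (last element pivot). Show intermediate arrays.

Partition 1: pivot=-3 at index 0 -> [-3, 36, 22, 4, 20, 13, 22]
Partition 2: pivot=22 at index 5 -> [-3, 22, 4, 20, 13, 22, 36]
Partition 3: pivot=13 at index 2 -> [-3, 4, 13, 20, 22, 22, 36]
Partition 4: pivot=22 at index 4 -> [-3, 4, 13, 20, 22, 22, 36]


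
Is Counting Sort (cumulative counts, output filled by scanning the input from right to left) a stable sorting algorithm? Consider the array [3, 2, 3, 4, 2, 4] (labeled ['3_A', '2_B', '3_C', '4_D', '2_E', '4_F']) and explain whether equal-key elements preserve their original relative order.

Trace Counting Sort on the labeled array (the key is the number; the letter only tracks identity):
  Counts for values 0..4: [0, 0, 2, 2, 2]
  Cumulative counts: [0, 0, 2, 4, 6]
  Scan right to left: place 4_F at output index 5
  Scan right to left: place 2_E at output index 1
  Scan right to left: place 4_D at output index 4
  Scan right to left: place 3_C at output index 3
  Scan right to left: place 2_B at output index 0
  Scan right to left: place 3_A at output index 2
  Output: [2_B, 2_E, 3_A, 3_C, 4_D, 4_F]
Equal keys:
  value 2: originally 2_B, 2_E; after sorting 2_B, 2_E -> order preserved
  value 3: originally 3_A, 3_C; after sorting 3_A, 3_C -> order preserved
  value 4: originally 4_D, 4_F; after sorting 4_D, 4_F -> order preserved
All equal keys kept their original relative order. Counting Sort is stable: scanning the input right to left with decreasing cumulative counts places later duplicates at later output positions.
Answer: Stable


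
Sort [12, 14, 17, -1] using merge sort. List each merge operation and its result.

Divide and conquer:
  Merge [12] + [14] -> [12, 14]
  Merge [17] + [-1] -> [-1, 17]
  Merge [12, 14] + [-1, 17] -> [-1, 12, 14, 17]


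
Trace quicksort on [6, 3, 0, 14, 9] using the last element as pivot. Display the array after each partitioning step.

Partition 1: pivot=9 at index 3 -> [6, 3, 0, 9, 14]
Partition 2: pivot=0 at index 0 -> [0, 3, 6, 9, 14]
Partition 3: pivot=6 at index 2 -> [0, 3, 6, 9, 14]


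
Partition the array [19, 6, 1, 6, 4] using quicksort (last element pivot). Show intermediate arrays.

Partition 1: pivot=4 at index 1 -> [1, 4, 19, 6, 6]
Partition 2: pivot=6 at index 3 -> [1, 4, 6, 6, 19]


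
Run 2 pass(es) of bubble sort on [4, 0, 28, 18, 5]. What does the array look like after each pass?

After pass 1: [0, 4, 18, 5, 28] (3 swaps)
After pass 2: [0, 4, 5, 18, 28] (1 swaps)
Total swaps: 4


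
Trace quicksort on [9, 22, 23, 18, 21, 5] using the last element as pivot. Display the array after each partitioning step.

Partition 1: pivot=5 at index 0 -> [5, 22, 23, 18, 21, 9]
Partition 2: pivot=9 at index 1 -> [5, 9, 23, 18, 21, 22]
Partition 3: pivot=22 at index 4 -> [5, 9, 18, 21, 22, 23]
Partition 4: pivot=21 at index 3 -> [5, 9, 18, 21, 22, 23]


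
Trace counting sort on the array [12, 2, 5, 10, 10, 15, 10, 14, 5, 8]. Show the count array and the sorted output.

Count array: [0, 0, 1, 0, 0, 2, 0, 0, 1, 0, 3, 0, 1, 0, 1, 1]
(count[i] = number of elements equal to i)
Cumulative count: [0, 0, 1, 1, 1, 3, 3, 3, 4, 4, 7, 7, 8, 8, 9, 10]
Sorted: [2, 5, 5, 8, 10, 10, 10, 12, 14, 15]


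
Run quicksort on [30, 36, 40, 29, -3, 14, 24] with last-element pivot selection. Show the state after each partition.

Partition 1: pivot=24 at index 2 -> [-3, 14, 24, 29, 30, 36, 40]
Partition 2: pivot=14 at index 1 -> [-3, 14, 24, 29, 30, 36, 40]
Partition 3: pivot=40 at index 6 -> [-3, 14, 24, 29, 30, 36, 40]
Partition 4: pivot=36 at index 5 -> [-3, 14, 24, 29, 30, 36, 40]
Partition 5: pivot=30 at index 4 -> [-3, 14, 24, 29, 30, 36, 40]


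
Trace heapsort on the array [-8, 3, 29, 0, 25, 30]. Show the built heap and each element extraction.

Build heap: [30, 25, 29, 0, 3, -8]
Extract 30: [29, 25, -8, 0, 3, 30]
Extract 29: [25, 3, -8, 0, 29, 30]
Extract 25: [3, 0, -8, 25, 29, 30]
Extract 3: [0, -8, 3, 25, 29, 30]
Extract 0: [-8, 0, 3, 25, 29, 30]


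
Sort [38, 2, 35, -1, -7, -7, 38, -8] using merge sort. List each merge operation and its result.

Divide and conquer:
  Merge [38] + [2] -> [2, 38]
  Merge [35] + [-1] -> [-1, 35]
  Merge [2, 38] + [-1, 35] -> [-1, 2, 35, 38]
  Merge [-7] + [-7] -> [-7, -7]
  Merge [38] + [-8] -> [-8, 38]
  Merge [-7, -7] + [-8, 38] -> [-8, -7, -7, 38]
  Merge [-1, 2, 35, 38] + [-8, -7, -7, 38] -> [-8, -7, -7, -1, 2, 35, 38, 38]


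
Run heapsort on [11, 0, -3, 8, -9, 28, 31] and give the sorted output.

Build heap: [31, 8, 28, 0, -9, 11, -3]
Extract 31: [28, 8, 11, 0, -9, -3, 31]
Extract 28: [11, 8, -3, 0, -9, 28, 31]
Extract 11: [8, 0, -3, -9, 11, 28, 31]
Extract 8: [0, -9, -3, 8, 11, 28, 31]
Extract 0: [-3, -9, 0, 8, 11, 28, 31]
Extract -3: [-9, -3, 0, 8, 11, 28, 31]


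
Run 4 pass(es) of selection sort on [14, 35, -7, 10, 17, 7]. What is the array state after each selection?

Pass 1: Select minimum -7 at index 2, swap -> [-7, 35, 14, 10, 17, 7]
Pass 2: Select minimum 7 at index 5, swap -> [-7, 7, 14, 10, 17, 35]
Pass 3: Select minimum 10 at index 3, swap -> [-7, 7, 10, 14, 17, 35]
Pass 4: Select minimum 14 at index 3, swap -> [-7, 7, 10, 14, 17, 35]


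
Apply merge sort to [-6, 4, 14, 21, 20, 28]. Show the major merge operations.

Divide and conquer:
  Merge [4] + [14] -> [4, 14]
  Merge [-6] + [4, 14] -> [-6, 4, 14]
  Merge [20] + [28] -> [20, 28]
  Merge [21] + [20, 28] -> [20, 21, 28]
  Merge [-6, 4, 14] + [20, 21, 28] -> [-6, 4, 14, 20, 21, 28]


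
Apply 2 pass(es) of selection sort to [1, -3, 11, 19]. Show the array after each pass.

Pass 1: Select minimum -3 at index 1, swap -> [-3, 1, 11, 19]
Pass 2: Select minimum 1 at index 1, swap -> [-3, 1, 11, 19]


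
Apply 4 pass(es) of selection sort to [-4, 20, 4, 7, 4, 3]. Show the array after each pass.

Pass 1: Select minimum -4 at index 0, swap -> [-4, 20, 4, 7, 4, 3]
Pass 2: Select minimum 3 at index 5, swap -> [-4, 3, 4, 7, 4, 20]
Pass 3: Select minimum 4 at index 2, swap -> [-4, 3, 4, 7, 4, 20]
Pass 4: Select minimum 4 at index 4, swap -> [-4, 3, 4, 4, 7, 20]


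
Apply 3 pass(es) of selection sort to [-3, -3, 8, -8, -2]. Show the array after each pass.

Pass 1: Select minimum -8 at index 3, swap -> [-8, -3, 8, -3, -2]
Pass 2: Select minimum -3 at index 1, swap -> [-8, -3, 8, -3, -2]
Pass 3: Select minimum -3 at index 3, swap -> [-8, -3, -3, 8, -2]


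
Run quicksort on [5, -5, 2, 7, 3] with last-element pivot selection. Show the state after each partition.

Partition 1: pivot=3 at index 2 -> [-5, 2, 3, 7, 5]
Partition 2: pivot=2 at index 1 -> [-5, 2, 3, 7, 5]
Partition 3: pivot=5 at index 3 -> [-5, 2, 3, 5, 7]


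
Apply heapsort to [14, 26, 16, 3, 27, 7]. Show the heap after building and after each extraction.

Build heap: [27, 26, 16, 3, 14, 7]
Extract 27: [26, 14, 16, 3, 7, 27]
Extract 26: [16, 14, 7, 3, 26, 27]
Extract 16: [14, 3, 7, 16, 26, 27]
Extract 14: [7, 3, 14, 16, 26, 27]
Extract 7: [3, 7, 14, 16, 26, 27]


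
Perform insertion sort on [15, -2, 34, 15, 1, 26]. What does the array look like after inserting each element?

First element 15 is already 'sorted'
Insert -2: shifted 1 elements -> [-2, 15, 34, 15, 1, 26]
Insert 34: shifted 0 elements -> [-2, 15, 34, 15, 1, 26]
Insert 15: shifted 1 elements -> [-2, 15, 15, 34, 1, 26]
Insert 1: shifted 3 elements -> [-2, 1, 15, 15, 34, 26]
Insert 26: shifted 1 elements -> [-2, 1, 15, 15, 26, 34]


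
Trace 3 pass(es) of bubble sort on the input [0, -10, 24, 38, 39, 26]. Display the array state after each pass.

After pass 1: [-10, 0, 24, 38, 26, 39] (2 swaps)
After pass 2: [-10, 0, 24, 26, 38, 39] (1 swaps)
After pass 3: [-10, 0, 24, 26, 38, 39] (0 swaps)
Total swaps: 3


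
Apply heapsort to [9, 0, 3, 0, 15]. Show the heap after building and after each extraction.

Build heap: [15, 9, 3, 0, 0]
Extract 15: [9, 0, 3, 0, 15]
Extract 9: [3, 0, 0, 9, 15]
Extract 3: [0, 0, 3, 9, 15]
Extract 0: [0, 0, 3, 9, 15]


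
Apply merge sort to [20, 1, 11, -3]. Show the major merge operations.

Divide and conquer:
  Merge [20] + [1] -> [1, 20]
  Merge [11] + [-3] -> [-3, 11]
  Merge [1, 20] + [-3, 11] -> [-3, 1, 11, 20]


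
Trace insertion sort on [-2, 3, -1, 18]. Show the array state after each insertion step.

First element -2 is already 'sorted'
Insert 3: shifted 0 elements -> [-2, 3, -1, 18]
Insert -1: shifted 1 elements -> [-2, -1, 3, 18]
Insert 18: shifted 0 elements -> [-2, -1, 3, 18]


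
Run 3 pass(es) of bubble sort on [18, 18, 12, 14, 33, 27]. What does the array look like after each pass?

After pass 1: [18, 12, 14, 18, 27, 33] (3 swaps)
After pass 2: [12, 14, 18, 18, 27, 33] (2 swaps)
After pass 3: [12, 14, 18, 18, 27, 33] (0 swaps)
Total swaps: 5


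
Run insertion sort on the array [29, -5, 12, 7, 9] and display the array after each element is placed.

First element 29 is already 'sorted'
Insert -5: shifted 1 elements -> [-5, 29, 12, 7, 9]
Insert 12: shifted 1 elements -> [-5, 12, 29, 7, 9]
Insert 7: shifted 2 elements -> [-5, 7, 12, 29, 9]
Insert 9: shifted 2 elements -> [-5, 7, 9, 12, 29]


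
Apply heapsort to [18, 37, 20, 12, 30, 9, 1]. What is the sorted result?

Build heap: [37, 30, 20, 12, 18, 9, 1]
Extract 37: [30, 18, 20, 12, 1, 9, 37]
Extract 30: [20, 18, 9, 12, 1, 30, 37]
Extract 20: [18, 12, 9, 1, 20, 30, 37]
Extract 18: [12, 1, 9, 18, 20, 30, 37]
Extract 12: [9, 1, 12, 18, 20, 30, 37]
Extract 9: [1, 9, 12, 18, 20, 30, 37]


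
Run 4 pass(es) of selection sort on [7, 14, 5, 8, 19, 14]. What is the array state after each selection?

Pass 1: Select minimum 5 at index 2, swap -> [5, 14, 7, 8, 19, 14]
Pass 2: Select minimum 7 at index 2, swap -> [5, 7, 14, 8, 19, 14]
Pass 3: Select minimum 8 at index 3, swap -> [5, 7, 8, 14, 19, 14]
Pass 4: Select minimum 14 at index 3, swap -> [5, 7, 8, 14, 19, 14]


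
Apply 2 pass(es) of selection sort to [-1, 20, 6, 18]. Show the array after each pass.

Pass 1: Select minimum -1 at index 0, swap -> [-1, 20, 6, 18]
Pass 2: Select minimum 6 at index 2, swap -> [-1, 6, 20, 18]


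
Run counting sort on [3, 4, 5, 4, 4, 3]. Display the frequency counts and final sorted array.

Count array: [0, 0, 0, 2, 3, 1]
(count[i] = number of elements equal to i)
Cumulative count: [0, 0, 0, 2, 5, 6]
Sorted: [3, 3, 4, 4, 4, 5]


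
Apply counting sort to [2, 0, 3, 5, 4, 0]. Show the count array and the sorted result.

Count array: [2, 0, 1, 1, 1, 1]
(count[i] = number of elements equal to i)
Cumulative count: [2, 2, 3, 4, 5, 6]
Sorted: [0, 0, 2, 3, 4, 5]


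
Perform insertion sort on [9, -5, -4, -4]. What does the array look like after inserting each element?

First element 9 is already 'sorted'
Insert -5: shifted 1 elements -> [-5, 9, -4, -4]
Insert -4: shifted 1 elements -> [-5, -4, 9, -4]
Insert -4: shifted 1 elements -> [-5, -4, -4, 9]


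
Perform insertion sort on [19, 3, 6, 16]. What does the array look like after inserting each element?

First element 19 is already 'sorted'
Insert 3: shifted 1 elements -> [3, 19, 6, 16]
Insert 6: shifted 1 elements -> [3, 6, 19, 16]
Insert 16: shifted 1 elements -> [3, 6, 16, 19]


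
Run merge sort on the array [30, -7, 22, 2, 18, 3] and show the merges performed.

Divide and conquer:
  Merge [-7] + [22] -> [-7, 22]
  Merge [30] + [-7, 22] -> [-7, 22, 30]
  Merge [18] + [3] -> [3, 18]
  Merge [2] + [3, 18] -> [2, 3, 18]
  Merge [-7, 22, 30] + [2, 3, 18] -> [-7, 2, 3, 18, 22, 30]


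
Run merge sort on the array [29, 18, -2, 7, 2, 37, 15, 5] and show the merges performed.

Divide and conquer:
  Merge [29] + [18] -> [18, 29]
  Merge [-2] + [7] -> [-2, 7]
  Merge [18, 29] + [-2, 7] -> [-2, 7, 18, 29]
  Merge [2] + [37] -> [2, 37]
  Merge [15] + [5] -> [5, 15]
  Merge [2, 37] + [5, 15] -> [2, 5, 15, 37]
  Merge [-2, 7, 18, 29] + [2, 5, 15, 37] -> [-2, 2, 5, 7, 15, 18, 29, 37]


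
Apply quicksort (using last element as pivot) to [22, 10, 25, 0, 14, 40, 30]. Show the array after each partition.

Partition 1: pivot=30 at index 5 -> [22, 10, 25, 0, 14, 30, 40]
Partition 2: pivot=14 at index 2 -> [10, 0, 14, 22, 25, 30, 40]
Partition 3: pivot=0 at index 0 -> [0, 10, 14, 22, 25, 30, 40]
Partition 4: pivot=25 at index 4 -> [0, 10, 14, 22, 25, 30, 40]


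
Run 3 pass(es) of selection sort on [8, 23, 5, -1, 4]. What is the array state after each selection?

Pass 1: Select minimum -1 at index 3, swap -> [-1, 23, 5, 8, 4]
Pass 2: Select minimum 4 at index 4, swap -> [-1, 4, 5, 8, 23]
Pass 3: Select minimum 5 at index 2, swap -> [-1, 4, 5, 8, 23]


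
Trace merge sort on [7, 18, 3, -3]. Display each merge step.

Divide and conquer:
  Merge [7] + [18] -> [7, 18]
  Merge [3] + [-3] -> [-3, 3]
  Merge [7, 18] + [-3, 3] -> [-3, 3, 7, 18]


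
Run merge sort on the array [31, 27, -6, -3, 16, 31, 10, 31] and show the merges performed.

Divide and conquer:
  Merge [31] + [27] -> [27, 31]
  Merge [-6] + [-3] -> [-6, -3]
  Merge [27, 31] + [-6, -3] -> [-6, -3, 27, 31]
  Merge [16] + [31] -> [16, 31]
  Merge [10] + [31] -> [10, 31]
  Merge [16, 31] + [10, 31] -> [10, 16, 31, 31]
  Merge [-6, -3, 27, 31] + [10, 16, 31, 31] -> [-6, -3, 10, 16, 27, 31, 31, 31]


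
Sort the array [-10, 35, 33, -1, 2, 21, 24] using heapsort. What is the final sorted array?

Build heap: [35, 2, 33, -1, -10, 21, 24]
Extract 35: [33, 2, 24, -1, -10, 21, 35]
Extract 33: [24, 2, 21, -1, -10, 33, 35]
Extract 24: [21, 2, -10, -1, 24, 33, 35]
Extract 21: [2, -1, -10, 21, 24, 33, 35]
Extract 2: [-1, -10, 2, 21, 24, 33, 35]
Extract -1: [-10, -1, 2, 21, 24, 33, 35]


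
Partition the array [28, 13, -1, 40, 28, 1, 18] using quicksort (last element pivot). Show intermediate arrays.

Partition 1: pivot=18 at index 3 -> [13, -1, 1, 18, 28, 28, 40]
Partition 2: pivot=1 at index 1 -> [-1, 1, 13, 18, 28, 28, 40]
Partition 3: pivot=40 at index 6 -> [-1, 1, 13, 18, 28, 28, 40]
Partition 4: pivot=28 at index 5 -> [-1, 1, 13, 18, 28, 28, 40]


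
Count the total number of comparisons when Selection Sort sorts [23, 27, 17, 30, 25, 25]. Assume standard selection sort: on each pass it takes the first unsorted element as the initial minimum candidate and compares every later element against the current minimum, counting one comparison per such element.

Pass 1: scan indices 1..5 for the minimum = 5 comparison(s); min is 17, place at index 0 -> [17, 27, 23, 30, 25, 25]
Pass 2: scan indices 2..5 for the minimum = 4 comparison(s); min is 23, place at index 1 -> [17, 23, 27, 30, 25, 25]
Pass 3: scan indices 3..5 for the minimum = 3 comparison(s); min is 25, place at index 2 -> [17, 23, 25, 30, 27, 25]
Pass 4: scan indices 4..5 for the minimum = 2 comparison(s); min is 25, place at index 3 -> [17, 23, 25, 25, 27, 30]
Pass 5: scan indices 5..5 for the minimum = 1 comparison(s); min is 27, place at index 4 -> [17, 23, 25, 25, 27, 30]
Selection sort always scans the whole unsorted suffix, so the count is (n-1) + (n-2) + ... + 1 = n(n-1)/2 = 6*5/2 = 15 regardless of the input order.
Total comparisons: 5 + 4 + 3 + 2 + 1 = 15


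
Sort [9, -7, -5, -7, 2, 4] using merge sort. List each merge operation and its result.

Divide and conquer:
  Merge [-7] + [-5] -> [-7, -5]
  Merge [9] + [-7, -5] -> [-7, -5, 9]
  Merge [2] + [4] -> [2, 4]
  Merge [-7] + [2, 4] -> [-7, 2, 4]
  Merge [-7, -5, 9] + [-7, 2, 4] -> [-7, -7, -5, 2, 4, 9]


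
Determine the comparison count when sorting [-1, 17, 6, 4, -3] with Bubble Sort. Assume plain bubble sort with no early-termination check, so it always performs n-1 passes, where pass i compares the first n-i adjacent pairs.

Pass 1: compare adjacent pairs (0,1)..(3,4) = 4 comparison(s), 3 swap(s) -> [-1, 6, 4, -3, 17]
Pass 2: compare adjacent pairs (0,1)..(2,3) = 3 comparison(s), 2 swap(s) -> [-1, 4, -3, 6, 17]
Pass 3: compare adjacent pairs (0,1)..(1,2) = 2 comparison(s), 1 swap(s) -> [-1, -3, 4, 6, 17]
Pass 4: compare adjacent pairs (0,1)..(0,1) = 1 comparison(s), 1 swap(s) -> [-3, -1, 4, 6, 17]
Total comparisons: 4 + 3 + 2 + 1 = 10


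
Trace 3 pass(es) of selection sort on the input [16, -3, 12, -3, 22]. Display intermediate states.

Pass 1: Select minimum -3 at index 1, swap -> [-3, 16, 12, -3, 22]
Pass 2: Select minimum -3 at index 3, swap -> [-3, -3, 12, 16, 22]
Pass 3: Select minimum 12 at index 2, swap -> [-3, -3, 12, 16, 22]


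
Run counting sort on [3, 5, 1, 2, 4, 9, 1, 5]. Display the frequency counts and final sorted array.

Count array: [0, 2, 1, 1, 1, 2, 0, 0, 0, 1]
(count[i] = number of elements equal to i)
Cumulative count: [0, 2, 3, 4, 5, 7, 7, 7, 7, 8]
Sorted: [1, 1, 2, 3, 4, 5, 5, 9]


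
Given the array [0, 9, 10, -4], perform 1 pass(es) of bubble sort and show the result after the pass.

After pass 1: [0, 9, -4, 10] (1 swaps)
Total swaps: 1


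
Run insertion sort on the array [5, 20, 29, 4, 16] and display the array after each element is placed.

First element 5 is already 'sorted'
Insert 20: shifted 0 elements -> [5, 20, 29, 4, 16]
Insert 29: shifted 0 elements -> [5, 20, 29, 4, 16]
Insert 4: shifted 3 elements -> [4, 5, 20, 29, 16]
Insert 16: shifted 2 elements -> [4, 5, 16, 20, 29]


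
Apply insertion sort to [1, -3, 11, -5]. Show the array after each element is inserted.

First element 1 is already 'sorted'
Insert -3: shifted 1 elements -> [-3, 1, 11, -5]
Insert 11: shifted 0 elements -> [-3, 1, 11, -5]
Insert -5: shifted 3 elements -> [-5, -3, 1, 11]


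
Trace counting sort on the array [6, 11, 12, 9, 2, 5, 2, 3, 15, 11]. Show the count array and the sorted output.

Count array: [0, 0, 2, 1, 0, 1, 1, 0, 0, 1, 0, 2, 1, 0, 0, 1]
(count[i] = number of elements equal to i)
Cumulative count: [0, 0, 2, 3, 3, 4, 5, 5, 5, 6, 6, 8, 9, 9, 9, 10]
Sorted: [2, 2, 3, 5, 6, 9, 11, 11, 12, 15]


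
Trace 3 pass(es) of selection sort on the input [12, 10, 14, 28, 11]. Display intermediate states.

Pass 1: Select minimum 10 at index 1, swap -> [10, 12, 14, 28, 11]
Pass 2: Select minimum 11 at index 4, swap -> [10, 11, 14, 28, 12]
Pass 3: Select minimum 12 at index 4, swap -> [10, 11, 12, 28, 14]


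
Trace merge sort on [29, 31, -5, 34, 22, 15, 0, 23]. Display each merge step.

Divide and conquer:
  Merge [29] + [31] -> [29, 31]
  Merge [-5] + [34] -> [-5, 34]
  Merge [29, 31] + [-5, 34] -> [-5, 29, 31, 34]
  Merge [22] + [15] -> [15, 22]
  Merge [0] + [23] -> [0, 23]
  Merge [15, 22] + [0, 23] -> [0, 15, 22, 23]
  Merge [-5, 29, 31, 34] + [0, 15, 22, 23] -> [-5, 0, 15, 22, 23, 29, 31, 34]


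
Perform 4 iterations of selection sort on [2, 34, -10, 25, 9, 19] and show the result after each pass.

Pass 1: Select minimum -10 at index 2, swap -> [-10, 34, 2, 25, 9, 19]
Pass 2: Select minimum 2 at index 2, swap -> [-10, 2, 34, 25, 9, 19]
Pass 3: Select minimum 9 at index 4, swap -> [-10, 2, 9, 25, 34, 19]
Pass 4: Select minimum 19 at index 5, swap -> [-10, 2, 9, 19, 34, 25]


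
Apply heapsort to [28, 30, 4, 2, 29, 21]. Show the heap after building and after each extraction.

Build heap: [30, 29, 21, 2, 28, 4]
Extract 30: [29, 28, 21, 2, 4, 30]
Extract 29: [28, 4, 21, 2, 29, 30]
Extract 28: [21, 4, 2, 28, 29, 30]
Extract 21: [4, 2, 21, 28, 29, 30]
Extract 4: [2, 4, 21, 28, 29, 30]


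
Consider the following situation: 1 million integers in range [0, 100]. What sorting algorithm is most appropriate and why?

Best choice: Counting sort
Reason: O(n + k) where k=100 is small; linear time beats O(n log n)


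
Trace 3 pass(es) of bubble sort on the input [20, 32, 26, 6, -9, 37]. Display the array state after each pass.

After pass 1: [20, 26, 6, -9, 32, 37] (3 swaps)
After pass 2: [20, 6, -9, 26, 32, 37] (2 swaps)
After pass 3: [6, -9, 20, 26, 32, 37] (2 swaps)
Total swaps: 7


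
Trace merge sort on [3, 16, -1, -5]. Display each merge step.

Divide and conquer:
  Merge [3] + [16] -> [3, 16]
  Merge [-1] + [-5] -> [-5, -1]
  Merge [3, 16] + [-5, -1] -> [-5, -1, 3, 16]


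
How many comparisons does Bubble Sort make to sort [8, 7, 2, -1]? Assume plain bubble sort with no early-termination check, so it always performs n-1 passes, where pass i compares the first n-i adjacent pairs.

Pass 1: compare adjacent pairs (0,1)..(2,3) = 3 comparison(s), 3 swap(s) -> [7, 2, -1, 8]
Pass 2: compare adjacent pairs (0,1)..(1,2) = 2 comparison(s), 2 swap(s) -> [2, -1, 7, 8]
Pass 3: compare adjacent pairs (0,1)..(0,1) = 1 comparison(s), 1 swap(s) -> [-1, 2, 7, 8]
Total comparisons: 3 + 2 + 1 = 6


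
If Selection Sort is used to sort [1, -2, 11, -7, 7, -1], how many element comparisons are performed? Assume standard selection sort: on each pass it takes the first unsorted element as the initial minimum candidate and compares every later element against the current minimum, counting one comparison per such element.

Pass 1: scan indices 1..5 for the minimum = 5 comparison(s); min is -7, place at index 0 -> [-7, -2, 11, 1, 7, -1]
Pass 2: scan indices 2..5 for the minimum = 4 comparison(s); min is -2, place at index 1 -> [-7, -2, 11, 1, 7, -1]
Pass 3: scan indices 3..5 for the minimum = 3 comparison(s); min is -1, place at index 2 -> [-7, -2, -1, 1, 7, 11]
Pass 4: scan indices 4..5 for the minimum = 2 comparison(s); min is 1, place at index 3 -> [-7, -2, -1, 1, 7, 11]
Pass 5: scan indices 5..5 for the minimum = 1 comparison(s); min is 7, place at index 4 -> [-7, -2, -1, 1, 7, 11]
Selection sort always scans the whole unsorted suffix, so the count is (n-1) + (n-2) + ... + 1 = n(n-1)/2 = 6*5/2 = 15 regardless of the input order.
Total comparisons: 5 + 4 + 3 + 2 + 1 = 15


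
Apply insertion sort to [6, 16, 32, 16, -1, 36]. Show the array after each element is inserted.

First element 6 is already 'sorted'
Insert 16: shifted 0 elements -> [6, 16, 32, 16, -1, 36]
Insert 32: shifted 0 elements -> [6, 16, 32, 16, -1, 36]
Insert 16: shifted 1 elements -> [6, 16, 16, 32, -1, 36]
Insert -1: shifted 4 elements -> [-1, 6, 16, 16, 32, 36]
Insert 36: shifted 0 elements -> [-1, 6, 16, 16, 32, 36]
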